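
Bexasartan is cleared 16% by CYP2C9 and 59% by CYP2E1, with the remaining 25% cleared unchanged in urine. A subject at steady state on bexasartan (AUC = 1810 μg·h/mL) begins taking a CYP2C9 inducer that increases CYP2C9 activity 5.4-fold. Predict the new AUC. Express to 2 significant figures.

1.1 × 10³ μg·h/mL

The CYP2C9 pathway (16% of clearance) increases to 5.4× activity: 0.16 × 5.4 = 0.864.
CYP2E1 (59%) and the residual 25% are unaffected.
New clearance relative to baseline: 0.864 + 0.59 + 0.25 = 1.704.
With dosing unchanged, AUC scales as 1/CL: 1810 / 1.704 = 1.1 × 10³ μg·h/mL.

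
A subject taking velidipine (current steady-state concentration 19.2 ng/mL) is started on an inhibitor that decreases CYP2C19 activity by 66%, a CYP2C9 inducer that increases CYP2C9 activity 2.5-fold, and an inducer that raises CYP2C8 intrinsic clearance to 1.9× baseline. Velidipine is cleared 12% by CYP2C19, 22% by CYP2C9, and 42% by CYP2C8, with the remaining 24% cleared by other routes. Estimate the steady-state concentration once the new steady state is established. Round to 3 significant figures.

CYP2C19: 0.12 × 0.34 = 0.0408
CYP2C9: 0.22 × 2.5 = 0.55
CYP2C8: 0.42 × 1.9 = 0.798
Other: 0.24 (unchanged)
Relative clearance = 0.0408 + 0.55 + 0.798 + 0.24 = 1.6288.
Steady-state concentration ∝ 1/CL: new value = 19.2 / 1.6288 = 11.8 ng/mL.

11.8 ng/mL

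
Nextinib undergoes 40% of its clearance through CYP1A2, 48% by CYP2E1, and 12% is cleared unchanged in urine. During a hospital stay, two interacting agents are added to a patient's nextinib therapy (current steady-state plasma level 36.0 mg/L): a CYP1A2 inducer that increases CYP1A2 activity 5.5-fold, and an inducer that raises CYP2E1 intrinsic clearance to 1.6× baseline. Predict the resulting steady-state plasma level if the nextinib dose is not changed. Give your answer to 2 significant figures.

12 mg/L

The CYP1A2 pathway (40% of clearance) rises to 5.5× activity: 0.4 × 5.5 = 2.2.
The CYP2E1 pathway (48% of clearance) rises to 1.6× activity: 0.48 × 1.6 = 0.768.
Non-CYP routes (12%) are unchanged.
Relative clearance = 2.2 + 0.768 + 0.12 = 3.088.
New steady-state plasma level = 36.0 / 3.088 = 12 mg/L (concentration scales inversely with clearance).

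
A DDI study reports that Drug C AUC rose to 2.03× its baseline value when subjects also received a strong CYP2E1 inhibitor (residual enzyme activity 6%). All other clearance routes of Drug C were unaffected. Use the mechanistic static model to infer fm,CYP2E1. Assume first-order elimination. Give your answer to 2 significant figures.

0.54

CL'/CL = 1 / 2.03 = 0.4926
0.06·fm + (1 − fm) = 0.4926
fm = (0.4926 − 1) / (0.06 − 1) = 0.54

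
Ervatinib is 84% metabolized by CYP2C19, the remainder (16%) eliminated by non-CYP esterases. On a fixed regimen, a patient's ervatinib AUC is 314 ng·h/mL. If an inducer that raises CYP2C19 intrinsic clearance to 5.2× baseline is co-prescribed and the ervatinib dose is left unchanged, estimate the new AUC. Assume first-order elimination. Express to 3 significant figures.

69.3 ng·h/mL

The CYP2C19 pathway (84% of clearance) is boosted to 5.2× activity: 0.84 × 5.2 = 4.368.
Non-CYP routes (16%) are unchanged.
New clearance relative to baseline: 4.368 + 0.16 = 4.528.
AUC ∝ 1/CL, so new value = 314 / 4.528 = 69.3 ng·h/mL.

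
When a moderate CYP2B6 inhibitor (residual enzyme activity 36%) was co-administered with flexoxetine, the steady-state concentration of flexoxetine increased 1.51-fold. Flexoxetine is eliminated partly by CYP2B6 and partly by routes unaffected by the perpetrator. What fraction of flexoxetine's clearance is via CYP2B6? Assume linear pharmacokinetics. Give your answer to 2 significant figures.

0.53

Let x = fm,CYP2B6. Because steady-state concentration ∝ 1/CL, relative clearance fell to 1/1.51 = 0.6623.
Only the CYP2B6 route changed, so 0.6623 = x·0.36 + (1 − x), giving x = 0.53.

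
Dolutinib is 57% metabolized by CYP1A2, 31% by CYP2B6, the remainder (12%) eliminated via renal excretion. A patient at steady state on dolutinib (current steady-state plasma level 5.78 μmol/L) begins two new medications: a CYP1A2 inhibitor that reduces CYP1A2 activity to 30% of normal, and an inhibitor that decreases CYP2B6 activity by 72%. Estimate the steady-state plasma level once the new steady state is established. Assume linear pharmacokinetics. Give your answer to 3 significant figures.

15.3 μmol/L

CYP1A2: 0.57 × 0.3 = 0.171
CYP2B6: 0.31 × 0.28 = 0.0868
Other: 0.12 (unchanged)
CL_new/CL_old = 0.171 + 0.0868 + 0.12 = 0.3778.
Dividing the baseline by the relative clearance: 5.78 / 0.3778 = 15.3 μmol/L.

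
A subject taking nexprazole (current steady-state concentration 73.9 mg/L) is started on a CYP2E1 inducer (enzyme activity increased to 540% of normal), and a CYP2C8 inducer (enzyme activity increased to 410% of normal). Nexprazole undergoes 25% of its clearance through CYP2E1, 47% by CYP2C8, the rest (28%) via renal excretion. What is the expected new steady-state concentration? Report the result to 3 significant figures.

The CYP2E1 pathway (25% of clearance) is boosted to 5.4× activity: 0.25 × 5.4 = 1.35.
The CYP2C8 pathway (47% of clearance) increases to 4.1× activity: 0.47 × 4.1 = 1.927.
The remaining 28% of clearance is unaffected.
CL_new/CL_old = 1.35 + 1.927 + 0.28 = 3.557.
Steady-state concentration ∝ 1/CL: new value = 73.9 / 3.557 = 20.8 mg/L.

20.8 mg/L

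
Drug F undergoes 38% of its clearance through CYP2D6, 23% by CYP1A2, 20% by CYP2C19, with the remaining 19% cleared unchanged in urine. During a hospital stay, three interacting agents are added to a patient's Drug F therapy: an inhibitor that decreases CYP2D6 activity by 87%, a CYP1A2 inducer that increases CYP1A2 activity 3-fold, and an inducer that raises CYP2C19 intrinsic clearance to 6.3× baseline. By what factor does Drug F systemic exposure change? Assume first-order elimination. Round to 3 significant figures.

0.457

CYP2D6: 0.38 × 0.13 = 0.0494
CYP1A2: 0.23 × 3 = 0.69
CYP2C19: 0.2 × 6.3 = 1.26
Other: 0.19 (unchanged)
Relative clearance = 0.0494 + 0.69 + 1.26 + 0.19 = 2.1894.
Because systemic exposure varies inversely with clearance, the combined effect is 1 / 2.1894 = 0.457.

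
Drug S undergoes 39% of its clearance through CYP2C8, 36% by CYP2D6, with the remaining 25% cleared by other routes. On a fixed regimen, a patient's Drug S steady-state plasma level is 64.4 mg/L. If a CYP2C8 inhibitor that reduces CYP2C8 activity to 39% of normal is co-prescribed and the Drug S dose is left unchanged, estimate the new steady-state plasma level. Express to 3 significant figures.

84.5 mg/L

CYP2C8: 0.39 × 0.39 = 0.1521
CYP2D6: 0.36 (unchanged)
Other: 0.25 (unchanged)
Relative clearance = 0.1521 + 0.36 + 0.25 = 0.7621.
Steady-state plasma level ∝ 1/CL, so new value = 64.4 / 0.7621 = 84.5 mg/L.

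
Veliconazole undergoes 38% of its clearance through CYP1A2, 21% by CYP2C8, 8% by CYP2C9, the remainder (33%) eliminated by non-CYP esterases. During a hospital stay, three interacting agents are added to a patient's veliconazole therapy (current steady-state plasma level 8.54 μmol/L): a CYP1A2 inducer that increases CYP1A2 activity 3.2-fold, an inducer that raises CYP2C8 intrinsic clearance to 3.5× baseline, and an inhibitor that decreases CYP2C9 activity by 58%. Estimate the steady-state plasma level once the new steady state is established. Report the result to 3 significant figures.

3.69 μmol/L

CYP1A2: 0.38 × 3.2 = 1.216
CYP2C8: 0.21 × 3.5 = 0.735
CYP2C9: 0.08 × 0.42 = 0.0336
Other: 0.33 (unchanged)
Relative clearance = 1.216 + 0.735 + 0.0336 + 0.33 = 2.3146.
New steady-state plasma level = 8.54 / 2.3146 = 3.69 μmol/L (concentration scales inversely with clearance).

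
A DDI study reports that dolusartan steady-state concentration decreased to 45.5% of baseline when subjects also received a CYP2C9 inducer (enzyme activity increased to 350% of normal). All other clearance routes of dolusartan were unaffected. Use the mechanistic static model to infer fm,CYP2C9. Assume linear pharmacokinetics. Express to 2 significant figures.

CL'/CL = 1 / 0.455 = 2.198
3.5·fm + (1 − fm) = 2.198
fm = (2.198 − 1) / (3.5 − 1) = 0.48

0.48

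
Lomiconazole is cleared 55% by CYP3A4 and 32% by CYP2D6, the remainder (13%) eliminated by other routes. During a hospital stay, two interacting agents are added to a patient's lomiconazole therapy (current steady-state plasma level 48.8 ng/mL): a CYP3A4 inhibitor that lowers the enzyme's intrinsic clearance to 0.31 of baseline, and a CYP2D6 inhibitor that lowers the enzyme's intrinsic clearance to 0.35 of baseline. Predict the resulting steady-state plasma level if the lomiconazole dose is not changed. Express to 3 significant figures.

The CYP3A4 pathway (55% of clearance) drops to 0.31× activity: 0.55 × 0.31 = 0.1705.
The CYP2D6 pathway (32% of clearance) is reduced to 0.35× activity: 0.32 × 0.35 = 0.112.
Non-CYP routes (13%) are unchanged.
CL_new/CL_old = 0.1705 + 0.112 + 0.13 = 0.4125.
New steady-state plasma level = 48.8 / 0.4125 = 118 ng/mL (concentration scales inversely with clearance).

118 ng/mL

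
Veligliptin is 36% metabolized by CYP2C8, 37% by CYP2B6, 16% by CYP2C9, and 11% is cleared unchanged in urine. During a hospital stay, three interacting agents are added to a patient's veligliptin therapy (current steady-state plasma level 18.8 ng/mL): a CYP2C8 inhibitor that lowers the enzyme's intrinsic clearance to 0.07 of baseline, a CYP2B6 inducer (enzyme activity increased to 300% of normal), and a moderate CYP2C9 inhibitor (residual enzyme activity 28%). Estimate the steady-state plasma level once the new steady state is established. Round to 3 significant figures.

14.6 ng/mL

The CYP2C8 pathway (36% of clearance) falls to 0.07× activity: 0.36 × 0.07 = 0.0252.
The CYP2B6 pathway (37% of clearance) increases to 3× activity: 0.37 × 3 = 1.11.
The CYP2C9 pathway (16% of clearance) falls to 0.28× activity: 0.16 × 0.28 = 0.0448.
The remaining 11% of clearance is unaffected.
New clearance relative to baseline: 0.0252 + 1.11 + 0.0448 + 0.11 = 1.29.
Steady-state plasma level ∝ 1/CL: new value = 18.8 / 1.29 = 14.6 ng/mL.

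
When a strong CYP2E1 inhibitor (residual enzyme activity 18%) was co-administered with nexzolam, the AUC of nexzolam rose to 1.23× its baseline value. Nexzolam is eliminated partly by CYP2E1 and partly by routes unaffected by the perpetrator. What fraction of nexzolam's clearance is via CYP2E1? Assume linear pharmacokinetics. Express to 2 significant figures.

Let x = fm,CYP2E1. Because AUC ∝ 1/CL, relative clearance fell to 1/1.23 = 0.813.
Only the CYP2E1 route changed, so 0.813 = x·0.18 + (1 − x), giving x = 0.23.

0.23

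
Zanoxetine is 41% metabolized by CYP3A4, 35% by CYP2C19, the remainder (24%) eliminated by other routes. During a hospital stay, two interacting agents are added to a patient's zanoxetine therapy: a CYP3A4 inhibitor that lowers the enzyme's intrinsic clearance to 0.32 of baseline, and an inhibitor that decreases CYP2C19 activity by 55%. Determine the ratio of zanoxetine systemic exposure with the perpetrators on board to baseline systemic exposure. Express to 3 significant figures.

CYP3A4: 0.41 × 0.32 = 0.1312
CYP2C19: 0.35 × 0.45 = 0.1575
Other: 0.24 (unchanged)
CL_new/CL_old = 0.1312 + 0.1575 + 0.24 = 0.5287.
Because systemic exposure varies inversely with clearance, the combined effect is 1 / 0.5287 = 1.89.

1.89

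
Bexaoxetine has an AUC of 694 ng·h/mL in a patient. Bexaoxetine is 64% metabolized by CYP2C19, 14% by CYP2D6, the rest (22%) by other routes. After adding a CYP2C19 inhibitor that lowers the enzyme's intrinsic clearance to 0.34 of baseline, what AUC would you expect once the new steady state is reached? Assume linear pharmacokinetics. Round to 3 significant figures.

The CYP2C19 pathway (64% of clearance) drops to 0.34× activity: 0.64 × 0.34 = 0.2176.
CYP2D6 (14%) and the residual 22% are unaffected.
New clearance relative to baseline: 0.2176 + 0.14 + 0.22 = 0.5776.
New AUC = baseline ÷ relative clearance = 694 / 0.5776 = 1.20 × 10³ ng·h/mL.

1.20 × 10³ ng·h/mL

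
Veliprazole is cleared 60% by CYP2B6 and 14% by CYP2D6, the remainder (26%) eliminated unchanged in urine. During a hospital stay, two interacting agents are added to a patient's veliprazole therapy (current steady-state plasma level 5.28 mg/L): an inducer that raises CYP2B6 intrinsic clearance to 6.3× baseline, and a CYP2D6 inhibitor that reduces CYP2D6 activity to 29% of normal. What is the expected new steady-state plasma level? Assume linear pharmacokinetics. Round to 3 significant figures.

The CYP2B6 pathway (60% of clearance) is boosted to 6.3× activity: 0.6 × 6.3 = 3.78.
The CYP2D6 pathway (14% of clearance) drops to 0.29× activity: 0.14 × 0.29 = 0.0406.
Non-CYP routes (26%) are unchanged.
New clearance relative to baseline: 3.78 + 0.0406 + 0.26 = 4.0806.
New steady-state plasma level = 5.28 / 4.0806 = 1.29 mg/L (concentration scales inversely with clearance).

1.29 mg/L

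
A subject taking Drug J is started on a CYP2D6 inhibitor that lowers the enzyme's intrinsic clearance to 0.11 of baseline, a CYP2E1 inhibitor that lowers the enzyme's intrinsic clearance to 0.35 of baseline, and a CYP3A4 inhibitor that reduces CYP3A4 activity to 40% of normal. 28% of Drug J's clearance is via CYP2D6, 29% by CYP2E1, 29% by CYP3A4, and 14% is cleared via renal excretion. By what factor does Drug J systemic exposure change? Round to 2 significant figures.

The CYP2D6 pathway (28% of clearance) falls to 0.11× activity: 0.28 × 0.11 = 0.0308.
The CYP2E1 pathway (29% of clearance) drops to 0.35× activity: 0.29 × 0.35 = 0.1015.
The CYP3A4 pathway (29% of clearance) drops to 0.4× activity: 0.29 × 0.4 = 0.116.
The remaining 14% of clearance is unaffected.
CL_new/CL_old = 0.0308 + 0.1015 + 0.116 + 0.14 = 0.3883.
Net systemic exposure ratio = 1 / 0.3883 = 2.6.

2.6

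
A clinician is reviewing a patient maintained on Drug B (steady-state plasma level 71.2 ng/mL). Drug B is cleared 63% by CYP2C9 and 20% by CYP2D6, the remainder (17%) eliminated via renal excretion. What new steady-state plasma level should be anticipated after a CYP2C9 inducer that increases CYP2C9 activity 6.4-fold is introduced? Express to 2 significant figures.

16 ng/mL

The CYP2C9 pathway (63% of clearance) increases to 6.4× activity: 0.63 × 6.4 = 4.032.
CYP2D6 (20%) and the residual 17% are unaffected.
New clearance relative to baseline: 4.032 + 0.2 + 0.17 = 4.402.
With dosing unchanged, steady-state plasma level scales as 1/CL: 71.2 / 4.402 = 16 ng/mL.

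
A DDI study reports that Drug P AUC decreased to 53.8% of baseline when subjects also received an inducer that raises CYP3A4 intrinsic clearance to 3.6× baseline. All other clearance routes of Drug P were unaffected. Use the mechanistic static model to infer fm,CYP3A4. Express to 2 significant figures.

Let x = fm,CYP3A4. Because AUC ∝ 1/CL, relative clearance rose to 1/0.538 = 1.859.
Setting x·3.6 + (1 − x) = 1.859 and solving: x = (1.859 − 1)/(3.6 − 1) = 0.33.

0.33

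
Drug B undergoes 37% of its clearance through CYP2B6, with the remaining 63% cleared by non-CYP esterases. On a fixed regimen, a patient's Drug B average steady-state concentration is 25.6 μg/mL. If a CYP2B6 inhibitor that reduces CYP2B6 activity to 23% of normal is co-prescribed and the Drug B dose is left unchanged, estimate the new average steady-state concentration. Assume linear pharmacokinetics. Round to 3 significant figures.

The CYP2B6 pathway (37% of clearance) falls to 0.23× activity: 0.37 × 0.23 = 0.0851.
Non-CYP routes (63%) are unchanged.
Relative clearance = 0.0851 + 0.63 = 0.7151.
With dosing unchanged, average steady-state concentration scales as 1/CL: 25.6 / 0.7151 = 35.8 μg/mL.

35.8 μg/mL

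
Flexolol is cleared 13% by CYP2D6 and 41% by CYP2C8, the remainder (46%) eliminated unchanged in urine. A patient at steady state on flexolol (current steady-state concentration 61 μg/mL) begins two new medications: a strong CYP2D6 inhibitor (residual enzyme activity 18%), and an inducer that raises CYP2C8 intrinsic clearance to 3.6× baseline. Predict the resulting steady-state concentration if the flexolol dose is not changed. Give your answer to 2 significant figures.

The CYP2D6 pathway (13% of clearance) falls to 0.18× activity: 0.13 × 0.18 = 0.0234.
The CYP2C8 pathway (41% of clearance) is boosted to 3.6× activity: 0.41 × 3.6 = 1.476.
The remaining 46% of clearance is unaffected.
New clearance relative to baseline: 0.0234 + 1.476 + 0.46 = 1.9594.
Steady-state concentration ∝ 1/CL: new value = 61 / 1.9594 = 31 μg/mL.

31 μg/mL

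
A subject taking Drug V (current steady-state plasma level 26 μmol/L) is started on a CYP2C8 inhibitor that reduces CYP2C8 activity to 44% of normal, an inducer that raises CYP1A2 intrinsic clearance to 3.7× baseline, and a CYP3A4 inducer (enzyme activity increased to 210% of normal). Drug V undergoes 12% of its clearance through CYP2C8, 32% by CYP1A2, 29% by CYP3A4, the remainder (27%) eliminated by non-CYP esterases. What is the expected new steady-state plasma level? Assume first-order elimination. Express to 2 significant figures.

CYP2C8: 0.12 × 0.44 = 0.0528
CYP1A2: 0.32 × 3.7 = 1.184
CYP3A4: 0.29 × 2.1 = 0.609
Other: 0.27 (unchanged)
New clearance relative to baseline: 0.0528 + 1.184 + 0.609 + 0.27 = 2.1158.
Steady-state plasma level ∝ 1/CL: new value = 26 / 2.1158 = 12 μmol/L.

12 μmol/L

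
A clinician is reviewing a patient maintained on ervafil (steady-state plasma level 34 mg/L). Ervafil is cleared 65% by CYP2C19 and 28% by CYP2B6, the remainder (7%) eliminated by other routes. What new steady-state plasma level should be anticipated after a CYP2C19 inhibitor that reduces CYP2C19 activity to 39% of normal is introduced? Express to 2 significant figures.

56 mg/L

CYP2C19: 0.65 × 0.39 = 0.2535
CYP2B6: 0.28 (unchanged)
Other: 0.07 (unchanged)
Relative clearance = 0.2535 + 0.28 + 0.07 = 0.6035.
Steady-state plasma level ∝ 1/CL, so new value = 34 / 0.6035 = 56 mg/L.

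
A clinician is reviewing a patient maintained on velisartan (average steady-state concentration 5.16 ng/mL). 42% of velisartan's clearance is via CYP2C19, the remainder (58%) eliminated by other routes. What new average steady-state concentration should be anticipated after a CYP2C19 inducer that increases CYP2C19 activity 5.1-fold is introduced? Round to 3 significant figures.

1.90 ng/mL

The CYP2C19 pathway (42% of clearance) increases to 5.1× activity: 0.42 × 5.1 = 2.142.
Non-CYP routes (58%) are unchanged.
Relative clearance = 2.142 + 0.58 = 2.722.
Average steady-state concentration ∝ 1/CL, so new value = 5.16 / 2.722 = 1.90 ng/mL.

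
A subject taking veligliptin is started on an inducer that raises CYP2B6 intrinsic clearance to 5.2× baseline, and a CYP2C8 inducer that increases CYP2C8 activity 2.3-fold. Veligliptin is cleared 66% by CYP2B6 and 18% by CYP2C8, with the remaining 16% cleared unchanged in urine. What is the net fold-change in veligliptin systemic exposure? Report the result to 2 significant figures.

The CYP2B6 pathway (66% of clearance) increases to 5.2× activity: 0.66 × 5.2 = 3.432.
The CYP2C8 pathway (18% of clearance) increases to 2.3× activity: 0.18 × 2.3 = 0.414.
The remaining 16% of clearance is unaffected.
Relative clearance = 3.432 + 0.414 + 0.16 = 4.006.
Because systemic exposure varies inversely with clearance, the combined effect is 1 / 4.006 = 0.25.

0.25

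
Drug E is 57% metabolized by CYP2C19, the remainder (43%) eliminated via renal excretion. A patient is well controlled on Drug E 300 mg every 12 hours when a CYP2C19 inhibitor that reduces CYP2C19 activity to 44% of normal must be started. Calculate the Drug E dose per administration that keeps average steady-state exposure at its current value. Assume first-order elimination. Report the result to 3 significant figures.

The CYP2C19 pathway (57% of clearance) drops to 0.44× activity: 0.57 × 0.44 = 0.2508.
Non-CYP routes (43%) are unchanged.
New clearance relative to baseline: 0.2508 + 0.43 = 0.6808.
To maintain the same steady-state level, dose must scale with clearance: new dose = 300 × 0.6808 = 204 mg.

204 mg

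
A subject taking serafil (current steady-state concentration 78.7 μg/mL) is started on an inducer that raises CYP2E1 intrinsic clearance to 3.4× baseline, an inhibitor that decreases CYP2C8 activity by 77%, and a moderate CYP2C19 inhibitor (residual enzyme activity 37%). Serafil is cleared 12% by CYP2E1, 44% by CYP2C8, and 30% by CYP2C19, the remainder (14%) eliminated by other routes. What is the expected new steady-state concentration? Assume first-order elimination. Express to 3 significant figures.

The CYP2E1 pathway (12% of clearance) increases to 3.4× activity: 0.12 × 3.4 = 0.408.
The CYP2C8 pathway (44% of clearance) falls to 0.23× activity: 0.44 × 0.23 = 0.1012.
The CYP2C19 pathway (30% of clearance) drops to 0.37× activity: 0.3 × 0.37 = 0.111.
Non-CYP routes (14%) are unchanged.
Relative clearance = 0.408 + 0.1012 + 0.111 + 0.14 = 0.7602.
New steady-state concentration = 78.7 / 0.7602 = 104 μg/mL (concentration scales inversely with clearance).

104 μg/mL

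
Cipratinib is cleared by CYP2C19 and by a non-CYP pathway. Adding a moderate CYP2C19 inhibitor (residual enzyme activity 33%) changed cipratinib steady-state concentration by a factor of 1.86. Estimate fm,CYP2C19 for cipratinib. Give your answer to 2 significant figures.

Call the CYP2C19 fraction fm. After the interaction, CL_new/CL_old = fm × 0.33 + (1 − fm).
Steady-state concentration ratio = 1 / (new CL fraction), so new CL fraction = 1 / 1.86 = 0.5376.
fm × 0.33 + 1 − fm = 0.5376  ⇒  fm × (0.33 − 1) = −0.4624  ⇒  fm = 0.69.

0.69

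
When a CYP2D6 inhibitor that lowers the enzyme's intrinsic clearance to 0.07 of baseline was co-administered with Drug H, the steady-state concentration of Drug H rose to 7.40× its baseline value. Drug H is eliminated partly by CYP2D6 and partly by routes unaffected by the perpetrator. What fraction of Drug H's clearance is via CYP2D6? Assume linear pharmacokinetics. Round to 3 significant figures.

Let x = fm,CYP2D6. Because steady-state concentration ∝ 1/CL, relative clearance fell to 1/7.40 = 0.1351.
Only the CYP2D6 route changed, so 0.1351 = x·0.07 + (1 − x), giving x = 0.930.

0.930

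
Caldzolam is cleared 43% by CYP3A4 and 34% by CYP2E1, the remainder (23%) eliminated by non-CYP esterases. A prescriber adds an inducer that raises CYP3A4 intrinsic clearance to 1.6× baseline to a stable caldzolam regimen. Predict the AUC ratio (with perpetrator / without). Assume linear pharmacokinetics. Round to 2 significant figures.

CYP3A4: 0.43 × 1.6 = 0.688
CYP2E1: 0.34 (unchanged)
Other: 0.23 (unchanged)
Relative clearance = 0.688 + 0.34 + 0.23 = 1.258.
AUC ratio = CL_old/CL_new = 1 / 1.258 = 0.79.

0.79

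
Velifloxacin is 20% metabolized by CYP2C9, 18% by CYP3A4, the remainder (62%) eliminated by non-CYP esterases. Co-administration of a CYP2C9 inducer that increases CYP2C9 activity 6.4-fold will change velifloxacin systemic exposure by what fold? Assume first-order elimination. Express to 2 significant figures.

The CYP2C9 pathway (20% of clearance) increases to 6.4× activity: 0.2 × 6.4 = 1.28.
CYP3A4 (18%) and the residual 62% are unaffected.
Relative clearance = 1.28 + 0.18 + 0.62 = 2.08.
Since systemic exposure ∝ 1/CL, the ratio is 1 / 2.08 = 0.48.

0.48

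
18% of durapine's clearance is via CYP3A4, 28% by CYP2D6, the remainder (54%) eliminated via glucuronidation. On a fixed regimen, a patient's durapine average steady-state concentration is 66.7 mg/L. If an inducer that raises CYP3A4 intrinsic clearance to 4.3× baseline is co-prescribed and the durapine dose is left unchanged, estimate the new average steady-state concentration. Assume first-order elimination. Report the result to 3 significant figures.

41.8 mg/L

The CYP3A4 pathway (18% of clearance) rises to 4.3× activity: 0.18 × 4.3 = 0.774.
CYP2D6 (28%) and the residual 54% are unaffected.
Relative clearance = 0.774 + 0.28 + 0.54 = 1.594.
Average steady-state concentration ∝ 1/CL, so new value = 66.7 / 1.594 = 41.8 mg/L.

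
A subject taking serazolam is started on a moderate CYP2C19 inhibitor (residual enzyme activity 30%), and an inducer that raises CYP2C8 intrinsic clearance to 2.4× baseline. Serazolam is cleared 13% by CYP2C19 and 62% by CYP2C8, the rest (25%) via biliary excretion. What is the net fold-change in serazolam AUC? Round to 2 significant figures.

0.56

The CYP2C19 pathway (13% of clearance) falls to 0.3× activity: 0.13 × 0.3 = 0.039.
The CYP2C8 pathway (62% of clearance) increases to 2.4× activity: 0.62 × 2.4 = 1.488.
The remaining 25% of clearance is unaffected.
CL_new/CL_old = 0.039 + 1.488 + 0.25 = 1.777.
Because AUC varies inversely with clearance, the combined effect is 1 / 1.777 = 0.56.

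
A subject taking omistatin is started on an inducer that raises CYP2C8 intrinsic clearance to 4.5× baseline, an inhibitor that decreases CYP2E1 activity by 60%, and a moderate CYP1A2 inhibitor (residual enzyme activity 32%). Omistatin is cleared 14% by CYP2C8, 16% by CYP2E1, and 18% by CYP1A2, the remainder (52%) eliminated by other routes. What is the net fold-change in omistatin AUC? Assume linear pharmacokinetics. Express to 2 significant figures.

0.79

The CYP2C8 pathway (14% of clearance) increases to 4.5× activity: 0.14 × 4.5 = 0.63.
The CYP2E1 pathway (16% of clearance) falls to 0.4× activity: 0.16 × 0.4 = 0.064.
The CYP1A2 pathway (18% of clearance) drops to 0.32× activity: 0.18 × 0.32 = 0.0576.
Non-CYP routes (52%) are unchanged.
New clearance relative to baseline: 0.63 + 0.064 + 0.0576 + 0.52 = 1.2716.
AUC ∝ 1/CL: fold-change = 1 / 1.2716 = 0.79.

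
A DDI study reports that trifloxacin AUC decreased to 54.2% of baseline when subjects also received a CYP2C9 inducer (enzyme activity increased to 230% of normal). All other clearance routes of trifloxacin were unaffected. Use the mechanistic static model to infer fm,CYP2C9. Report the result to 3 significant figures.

CL'/CL = 1 / 0.542 = 1.845
2.3·fm + (1 − fm) = 1.845
fm = (1.845 − 1) / (2.3 − 1) = 0.650

0.650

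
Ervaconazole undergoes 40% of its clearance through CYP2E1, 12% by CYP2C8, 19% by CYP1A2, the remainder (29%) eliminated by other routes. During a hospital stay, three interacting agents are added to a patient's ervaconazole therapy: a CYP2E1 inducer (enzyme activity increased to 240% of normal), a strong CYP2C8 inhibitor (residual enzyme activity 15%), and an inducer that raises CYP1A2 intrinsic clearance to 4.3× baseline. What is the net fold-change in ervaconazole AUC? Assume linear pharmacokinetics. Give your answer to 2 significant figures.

The CYP2E1 pathway (40% of clearance) increases to 2.4× activity: 0.4 × 2.4 = 0.96.
The CYP2C8 pathway (12% of clearance) drops to 0.15× activity: 0.12 × 0.15 = 0.018.
The CYP1A2 pathway (19% of clearance) increases to 4.3× activity: 0.19 × 4.3 = 0.817.
The remaining 29% of clearance is unaffected.
CL_new/CL_old = 0.96 + 0.018 + 0.817 + 0.29 = 2.085.
Because AUC varies inversely with clearance, the combined effect is 1 / 2.085 = 0.48.

0.48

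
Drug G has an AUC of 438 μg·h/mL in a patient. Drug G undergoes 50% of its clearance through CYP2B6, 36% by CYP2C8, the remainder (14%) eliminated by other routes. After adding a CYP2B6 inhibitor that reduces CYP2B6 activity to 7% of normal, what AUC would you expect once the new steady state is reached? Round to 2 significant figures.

8.2 × 10² μg·h/mL

The CYP2B6 pathway (50% of clearance) is reduced to 0.07× activity: 0.5 × 0.07 = 0.035.
CYP2C8 (36%) and the residual 14% are unaffected.
New clearance relative to baseline: 0.035 + 0.36 + 0.14 = 0.535.
AUC ∝ 1/CL, so new value = 438 / 0.535 = 8.2 × 10² μg·h/mL.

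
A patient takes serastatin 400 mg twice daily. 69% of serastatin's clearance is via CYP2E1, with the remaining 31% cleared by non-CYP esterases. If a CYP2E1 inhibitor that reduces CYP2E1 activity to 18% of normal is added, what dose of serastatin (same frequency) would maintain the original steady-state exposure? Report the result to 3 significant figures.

174 mg

The CYP2E1 pathway (69% of clearance) drops to 0.18× activity: 0.69 × 0.18 = 0.1242.
The remaining 31% of clearance is unaffected.
CL_new/CL_old = 0.1242 + 0.31 = 0.4342.
To maintain the same steady-state level, dose must scale with clearance: new dose = 400 × 0.4342 = 174 mg.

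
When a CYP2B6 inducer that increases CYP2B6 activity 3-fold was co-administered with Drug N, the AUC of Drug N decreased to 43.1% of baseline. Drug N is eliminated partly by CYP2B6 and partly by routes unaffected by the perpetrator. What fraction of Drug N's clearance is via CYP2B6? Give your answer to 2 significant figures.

CL'/CL = 1 / 0.431 = 2.32
3·fm + (1 − fm) = 2.32
fm = (2.32 − 1) / (3 − 1) = 0.66

0.66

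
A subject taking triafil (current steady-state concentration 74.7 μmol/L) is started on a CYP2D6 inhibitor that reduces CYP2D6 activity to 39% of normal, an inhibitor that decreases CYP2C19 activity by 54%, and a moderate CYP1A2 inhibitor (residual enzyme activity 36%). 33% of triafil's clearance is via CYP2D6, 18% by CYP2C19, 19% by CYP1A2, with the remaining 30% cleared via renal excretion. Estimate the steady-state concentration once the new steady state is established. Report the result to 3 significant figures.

The CYP2D6 pathway (33% of clearance) is reduced to 0.39× activity: 0.33 × 0.39 = 0.1287.
The CYP2C19 pathway (18% of clearance) drops to 0.46× activity: 0.18 × 0.46 = 0.0828.
The CYP1A2 pathway (19% of clearance) falls to 0.36× activity: 0.19 × 0.36 = 0.0684.
The remaining 30% of clearance is unaffected.
New clearance relative to baseline: 0.1287 + 0.0828 + 0.0684 + 0.3 = 0.5799.
Dividing the baseline by the relative clearance: 74.7 / 0.5799 = 129 μmol/L.

129 μmol/L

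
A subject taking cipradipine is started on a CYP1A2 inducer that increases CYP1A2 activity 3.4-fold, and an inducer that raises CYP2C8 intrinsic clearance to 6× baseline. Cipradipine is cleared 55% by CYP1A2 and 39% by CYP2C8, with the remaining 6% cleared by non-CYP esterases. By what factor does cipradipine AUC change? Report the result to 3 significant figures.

CYP1A2: 0.55 × 3.4 = 1.87
CYP2C8: 0.39 × 6 = 2.34
Other: 0.06 (unchanged)
CL_new/CL_old = 1.87 + 2.34 + 0.06 = 4.27.
AUC ∝ 1/CL: fold-change = 1 / 4.27 = 0.234.

0.234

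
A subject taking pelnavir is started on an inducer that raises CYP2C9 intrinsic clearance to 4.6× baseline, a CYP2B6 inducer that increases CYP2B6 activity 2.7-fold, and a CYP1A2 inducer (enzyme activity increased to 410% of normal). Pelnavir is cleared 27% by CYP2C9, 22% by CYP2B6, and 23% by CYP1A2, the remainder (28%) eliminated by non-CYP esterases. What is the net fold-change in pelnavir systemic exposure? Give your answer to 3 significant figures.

CYP2C9: 0.27 × 4.6 = 1.242
CYP2B6: 0.22 × 2.7 = 0.594
CYP1A2: 0.23 × 4.1 = 0.943
Other: 0.28 (unchanged)
New clearance relative to baseline: 1.242 + 0.594 + 0.943 + 0.28 = 3.059.
Systemic exposure ∝ 1/CL: fold-change = 1 / 3.059 = 0.327.

0.327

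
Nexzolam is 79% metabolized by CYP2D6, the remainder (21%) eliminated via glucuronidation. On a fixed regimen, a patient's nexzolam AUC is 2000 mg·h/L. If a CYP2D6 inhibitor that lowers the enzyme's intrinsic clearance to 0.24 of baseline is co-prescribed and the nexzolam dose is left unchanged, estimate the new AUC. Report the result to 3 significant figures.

5.01 × 10³ mg·h/L

CYP2D6: 0.79 × 0.24 = 0.1896
Other: 0.21 (unchanged)
New clearance relative to baseline: 0.1896 + 0.21 = 0.3996.
With dosing unchanged, AUC scales as 1/CL: 2000 / 0.3996 = 5.01 × 10³ mg·h/L.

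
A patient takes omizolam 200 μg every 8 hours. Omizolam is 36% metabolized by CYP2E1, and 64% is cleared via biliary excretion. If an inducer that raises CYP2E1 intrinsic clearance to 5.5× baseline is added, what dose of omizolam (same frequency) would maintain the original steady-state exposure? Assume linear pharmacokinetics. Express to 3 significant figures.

524 μg

The CYP2E1 pathway (36% of clearance) is boosted to 5.5× activity: 0.36 × 5.5 = 1.98.
The remaining 64% of clearance is unaffected.
Relative clearance = 1.98 + 0.64 = 2.62.
Css,avg = (dose rate)/CL, so holding Css fixed requires dose ∝ CL: 200 × 2.62 = 524 μg.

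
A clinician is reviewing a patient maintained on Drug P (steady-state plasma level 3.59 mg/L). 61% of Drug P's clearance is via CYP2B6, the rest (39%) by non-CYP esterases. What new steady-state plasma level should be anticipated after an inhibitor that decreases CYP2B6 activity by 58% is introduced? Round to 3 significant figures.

5.56 mg/L

The CYP2B6 pathway (61% of clearance) drops to 0.42× activity: 0.61 × 0.42 = 0.2562.
Non-CYP routes (39%) are unchanged.
New clearance relative to baseline: 0.2562 + 0.39 = 0.6462.
With dosing unchanged, steady-state plasma level scales as 1/CL: 3.59 / 0.6462 = 5.56 mg/L.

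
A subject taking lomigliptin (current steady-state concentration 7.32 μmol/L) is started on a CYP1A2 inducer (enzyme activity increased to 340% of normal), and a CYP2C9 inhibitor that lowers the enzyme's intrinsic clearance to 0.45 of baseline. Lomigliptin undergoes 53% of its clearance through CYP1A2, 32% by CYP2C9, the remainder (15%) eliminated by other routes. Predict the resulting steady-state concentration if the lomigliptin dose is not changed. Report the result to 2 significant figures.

The CYP1A2 pathway (53% of clearance) rises to 3.4× activity: 0.53 × 3.4 = 1.802.
The CYP2C9 pathway (32% of clearance) drops to 0.45× activity: 0.32 × 0.45 = 0.144.
The remaining 15% of clearance is unaffected.
New clearance relative to baseline: 1.802 + 0.144 + 0.15 = 2.096.
Dividing the baseline by the relative clearance: 7.32 / 2.096 = 3.5 μmol/L.

3.5 μmol/L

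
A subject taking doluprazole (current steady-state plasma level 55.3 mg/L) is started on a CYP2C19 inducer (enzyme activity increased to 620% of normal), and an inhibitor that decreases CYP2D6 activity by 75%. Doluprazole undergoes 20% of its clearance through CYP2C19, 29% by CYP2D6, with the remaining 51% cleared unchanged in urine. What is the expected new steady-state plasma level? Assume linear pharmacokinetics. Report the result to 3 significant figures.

The CYP2C19 pathway (20% of clearance) rises to 6.2× activity: 0.2 × 6.2 = 1.24.
The CYP2D6 pathway (29% of clearance) is reduced to 0.25× activity: 0.29 × 0.25 = 0.0725.
The remaining 51% of clearance is unaffected.
CL_new/CL_old = 1.24 + 0.0725 + 0.51 = 1.8225.
Dividing the baseline by the relative clearance: 55.3 / 1.8225 = 30.3 mg/L.

30.3 mg/L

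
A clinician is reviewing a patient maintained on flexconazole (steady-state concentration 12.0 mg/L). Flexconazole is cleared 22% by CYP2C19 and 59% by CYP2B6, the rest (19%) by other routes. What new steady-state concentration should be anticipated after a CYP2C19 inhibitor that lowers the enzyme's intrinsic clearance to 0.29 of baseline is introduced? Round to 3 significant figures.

14.2 mg/L

The CYP2C19 pathway (22% of clearance) is reduced to 0.29× activity: 0.22 × 0.29 = 0.0638.
CYP2B6 (59%) and the residual 19% are unaffected.
CL_new/CL_old = 0.0638 + 0.59 + 0.19 = 0.8438.
New steady-state concentration = baseline ÷ relative clearance = 12.0 / 0.8438 = 14.2 mg/L.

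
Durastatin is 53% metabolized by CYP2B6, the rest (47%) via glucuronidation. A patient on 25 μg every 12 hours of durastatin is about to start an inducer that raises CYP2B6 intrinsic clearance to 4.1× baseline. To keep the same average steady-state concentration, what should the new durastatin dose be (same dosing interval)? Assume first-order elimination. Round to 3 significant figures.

66.1 μg

The CYP2B6 pathway (53% of clearance) is boosted to 4.1× activity: 0.53 × 4.1 = 2.173.
The remaining 47% of clearance is unaffected.
New clearance relative to baseline: 2.173 + 0.47 = 2.643.
To maintain the same steady-state level, dose must scale with clearance: new dose = 25 × 2.643 = 66.1 μg.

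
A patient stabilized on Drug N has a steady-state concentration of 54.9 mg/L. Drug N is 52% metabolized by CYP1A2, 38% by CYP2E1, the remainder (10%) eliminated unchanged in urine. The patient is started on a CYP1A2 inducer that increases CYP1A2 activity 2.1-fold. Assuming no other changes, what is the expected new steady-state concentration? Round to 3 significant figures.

34.9 mg/L

The CYP1A2 pathway (52% of clearance) is boosted to 2.1× activity: 0.52 × 2.1 = 1.092.
CYP2E1 (38%) and the residual 10% are unaffected.
Relative clearance = 1.092 + 0.38 + 0.1 = 1.572.
New steady-state concentration = baseline ÷ relative clearance = 54.9 / 1.572 = 34.9 mg/L.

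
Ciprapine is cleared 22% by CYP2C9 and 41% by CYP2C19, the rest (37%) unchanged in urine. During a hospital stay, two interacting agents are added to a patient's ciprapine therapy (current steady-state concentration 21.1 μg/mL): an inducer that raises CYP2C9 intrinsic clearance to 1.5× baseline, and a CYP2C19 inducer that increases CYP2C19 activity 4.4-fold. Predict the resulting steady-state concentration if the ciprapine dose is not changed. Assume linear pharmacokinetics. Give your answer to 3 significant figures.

The CYP2C9 pathway (22% of clearance) increases to 1.5× activity: 0.22 × 1.5 = 0.33.
The CYP2C19 pathway (41% of clearance) increases to 4.4× activity: 0.41 × 4.4 = 1.804.
The remaining 37% of clearance is unaffected.
New clearance relative to baseline: 0.33 + 1.804 + 0.37 = 2.504.
New steady-state concentration = 21.1 / 2.504 = 8.43 μg/mL (concentration scales inversely with clearance).

8.43 μg/mL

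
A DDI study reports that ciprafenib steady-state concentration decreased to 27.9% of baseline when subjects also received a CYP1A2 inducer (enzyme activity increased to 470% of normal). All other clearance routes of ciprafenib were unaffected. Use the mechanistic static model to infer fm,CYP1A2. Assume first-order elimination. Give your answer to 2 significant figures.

Call the CYP1A2 fraction fm. After the interaction, CL_new/CL_old = fm × 4.7 + (1 − fm).
Steady-state concentration ratio = 1 / (new CL fraction), so new CL fraction = 1 / 0.279 = 3.584.
fm × 4.7 + 1 − fm = 3.584  ⇒  fm × (4.7 − 1) = 2.584  ⇒  fm = 0.70.

0.70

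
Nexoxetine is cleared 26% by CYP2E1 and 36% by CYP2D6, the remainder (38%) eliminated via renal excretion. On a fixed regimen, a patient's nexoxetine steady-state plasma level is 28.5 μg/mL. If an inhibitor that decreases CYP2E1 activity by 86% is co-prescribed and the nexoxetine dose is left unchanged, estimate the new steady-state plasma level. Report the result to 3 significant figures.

CYP2E1: 0.26 × 0.14 = 0.0364
CYP2D6: 0.36 (unchanged)
Other: 0.38 (unchanged)
New clearance relative to baseline: 0.0364 + 0.36 + 0.38 = 0.7764.
With dosing unchanged, steady-state plasma level scales as 1/CL: 28.5 / 0.7764 = 36.7 μg/mL.

36.7 μg/mL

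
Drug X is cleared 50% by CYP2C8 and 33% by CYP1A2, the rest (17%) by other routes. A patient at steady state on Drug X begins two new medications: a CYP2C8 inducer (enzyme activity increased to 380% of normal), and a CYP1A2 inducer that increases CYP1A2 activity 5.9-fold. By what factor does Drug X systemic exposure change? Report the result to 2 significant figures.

The CYP2C8 pathway (50% of clearance) rises to 3.8× activity: 0.5 × 3.8 = 1.9.
The CYP1A2 pathway (33% of clearance) increases to 5.9× activity: 0.33 × 5.9 = 1.947.
Non-CYP routes (17%) are unchanged.
CL_new/CL_old = 1.9 + 1.947 + 0.17 = 4.017.
Systemic exposure ∝ 1/CL: fold-change = 1 / 4.017 = 0.25.

0.25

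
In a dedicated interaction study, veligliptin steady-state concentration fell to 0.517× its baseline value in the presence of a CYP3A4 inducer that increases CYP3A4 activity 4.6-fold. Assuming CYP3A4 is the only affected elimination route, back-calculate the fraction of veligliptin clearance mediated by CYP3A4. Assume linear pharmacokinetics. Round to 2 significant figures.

CL'/CL = 1 / 0.517 = 1.934
4.6·fm + (1 − fm) = 1.934
fm = (1.934 − 1) / (4.6 − 1) = 0.26

0.26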